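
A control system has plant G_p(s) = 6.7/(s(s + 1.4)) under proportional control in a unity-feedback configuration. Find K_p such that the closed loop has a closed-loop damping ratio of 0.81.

K_p = 0.111

Closed-loop characteristic equation: s² + 1.4s + K_p·6.7 = 0.
So ω_n = √(6.7K_p) and 2ζω_n = 1.4, giving ζ = 1.4/(2√(6.7K_p)).
Setting ζ = 0.81: √(6.7K_p) = 1.4/(2·0.81) = 0.8642, so K_p = 0.7468/6.7 = 0.111.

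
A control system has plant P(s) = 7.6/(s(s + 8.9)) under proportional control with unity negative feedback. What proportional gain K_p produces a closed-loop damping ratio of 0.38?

K_p = 18

Closed-loop characteristic equation: s² + 8.9s + K_p·7.6 = 0.
So ω_n = √(7.6K_p) and 2ζω_n = 8.9, giving ζ = 8.9/(2√(7.6K_p)).
Setting ζ = 0.38: √(7.6K_p) = 8.9/(2·0.38) = 11.71, so K_p = 137.1/7.6 = 18.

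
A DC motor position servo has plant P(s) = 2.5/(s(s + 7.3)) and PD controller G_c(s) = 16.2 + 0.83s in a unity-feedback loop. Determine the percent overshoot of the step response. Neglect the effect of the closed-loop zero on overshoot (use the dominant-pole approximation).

Forward path: (16.2 + 0.83s)·2.5/(s(s+7.3)). The closed-loop characteristic equation is s² + (7.3 + 2.5·0.83)s + 2.5·16.2 = 0.
That is s² + 9.375s + 40.5 = 0, so ω_n = 6.364 rad/s and ζ = 9.375/(2·6.364) = 0.7366.
%OS = 100·exp(−πζ/√(1−ζ²)) = 3.27%.

3.27%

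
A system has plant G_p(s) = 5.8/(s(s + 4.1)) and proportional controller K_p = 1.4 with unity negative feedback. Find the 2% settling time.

T_s ≈ 1.95 s

The closed-loop denominator s² + 4.1s + 8.12 gives ω_n = √8.12 = 2.85 and ζ = 4.1/(2ω_n) = 0.7194.
2% settling time T_s ≈ 4/(ζω_n) = 4/2.05 = 1.95 s.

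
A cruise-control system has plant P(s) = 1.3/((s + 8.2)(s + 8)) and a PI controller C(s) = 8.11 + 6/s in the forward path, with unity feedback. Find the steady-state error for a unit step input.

The open loop C(s)P(s) has a pole at the origin (type 1), so the static position error constant is infinite and e_ss = 1/(1+∞) = 0.

0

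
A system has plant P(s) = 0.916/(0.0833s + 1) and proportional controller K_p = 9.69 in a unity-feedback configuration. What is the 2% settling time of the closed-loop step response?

T_s ≈ 0.0337 s

Closed loop: T(s) = K_p·P/(1+K_p·P) = 8.876/(0.0833s + 1 + 8.876), with pole at s = −(1 + 8.876)/0.0833 = −118.6.
τ = 1/118.6 = 0.008435 s, so 2% settling time ≈ 4τ = 0.0337 s.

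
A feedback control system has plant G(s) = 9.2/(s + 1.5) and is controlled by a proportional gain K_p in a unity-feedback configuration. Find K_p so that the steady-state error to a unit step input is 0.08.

K_p = 1.88

For a type-0 loop with proportional control, e_ss = 1/(1 + K_p·G(0)).
G(0) = 6.133. Require 1/(1 + K_p·6.133) = 0.08, so 1 + 6.133·K_p = 12.5.
K_p = (12.5 − 1)/6.133 = 1.88.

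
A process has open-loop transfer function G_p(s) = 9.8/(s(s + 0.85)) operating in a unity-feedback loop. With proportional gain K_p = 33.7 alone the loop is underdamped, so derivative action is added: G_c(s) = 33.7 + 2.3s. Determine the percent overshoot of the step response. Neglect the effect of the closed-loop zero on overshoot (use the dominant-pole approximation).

7.13%

Forward path: (33.7 + 2.3s)·9.8/(s(s+0.85)). The closed-loop characteristic equation is s² + (0.85 + 9.8·2.3)s + 9.8·33.7 = 0.
That is s² + 23.39s + 330.3 = 0, so ω_n = 18.17 rad/s and ζ = 23.39/(2·18.17) = 0.6435.
%OS = 100·exp(−πζ/√(1−ζ²)) = 7.13%.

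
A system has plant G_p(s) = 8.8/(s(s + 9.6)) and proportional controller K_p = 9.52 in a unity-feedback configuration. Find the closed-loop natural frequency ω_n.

The closed-loop denominator is s(s+9.6) + 9.52·8.8 = s² + 9.6s + 83.78.
Matching s² + 2ζω_n s + ω_n²: ω_n = √83.78 = 9.153 rad/s and 2ζω_n = 9.6, so ζ = 9.6/(2·9.153) = 0.524.

ω_n = 9.15 rad/s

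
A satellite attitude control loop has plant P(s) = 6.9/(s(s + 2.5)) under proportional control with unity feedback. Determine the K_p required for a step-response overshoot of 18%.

From %OS = 100·exp(−πζ/√(1−ζ²)) = 18%, ζ = −ln(0.18)/√(π²+ln²(0.18)) = 0.4791.
Characteristic equation s² + 2.5s + 6.9K_p = 0 gives ζ = 2.5/(2√(6.9K_p)).
Setting ζ = 0.4791: √(6.9K_p) = 2.5/(2·0.4791) = 2.609, so K_p = 6.807/6.9 = 0.987.

K_p = 0.987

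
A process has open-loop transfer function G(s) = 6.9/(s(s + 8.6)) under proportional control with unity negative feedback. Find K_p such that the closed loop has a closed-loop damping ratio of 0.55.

K_p = 8.86

Closed-loop characteristic equation: s² + 8.6s + K_p·6.9 = 0.
So ω_n = √(6.9K_p) and 2ζω_n = 8.6, giving ζ = 8.6/(2√(6.9K_p)).
Setting ζ = 0.55: √(6.9K_p) = 8.6/(2·0.55) = 7.818, so K_p = 61.12/6.9 = 8.86.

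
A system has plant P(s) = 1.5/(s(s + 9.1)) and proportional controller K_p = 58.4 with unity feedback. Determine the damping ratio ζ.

1 + K_p·P(s) = 0 gives s² + 9.1s + 87.6 = 0.
So ω_n² = 87.6 ⇒ ω_n = 9.359 rad/s, and ζ = 9.1/(2ω_n) = 0.486.

ζ = 0.486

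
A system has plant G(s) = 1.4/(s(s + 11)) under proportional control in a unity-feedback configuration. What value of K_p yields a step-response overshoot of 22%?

From %OS = 100·exp(−πζ/√(1−ζ²)) = 22%, ζ = −ln(0.22)/√(π²+ln²(0.22)) = 0.4342.
Characteristic equation s² + 11s + 1.4K_p = 0 gives ζ = 11/(2√(1.4K_p)).
Setting ζ = 0.4342: √(1.4K_p) = 11/(2·0.4342) = 12.67, so K_p = 160.5/1.4 = 115.

K_p = 115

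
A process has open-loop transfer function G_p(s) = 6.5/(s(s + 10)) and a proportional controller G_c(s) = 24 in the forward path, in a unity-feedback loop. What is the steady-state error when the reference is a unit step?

0

The open loop G_c(s)G_p(s) has a pole at the origin (type 1), so the static position error constant is infinite and e_ss = 1/(1+∞) = 0.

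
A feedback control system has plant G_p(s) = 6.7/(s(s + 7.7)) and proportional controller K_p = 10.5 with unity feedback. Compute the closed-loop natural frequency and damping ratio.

The closed-loop denominator is s(s+7.7) + 10.5·6.7 = s² + 7.7s + 70.35.
Matching s² + 2ζω_n s + ω_n²: ω_n = √70.35 = 8.387 rad/s and 2ζω_n = 7.7, so ζ = 7.7/(2·8.387) = 0.459.

ω_n = 8.39 rad/s, ζ = 0.459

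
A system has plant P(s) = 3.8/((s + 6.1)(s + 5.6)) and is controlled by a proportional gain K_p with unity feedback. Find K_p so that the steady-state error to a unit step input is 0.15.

The loop is type 0, so e_ss(step) = 1/(1 + K_pos) with K_pos = K_p·P(0).
P(0) = 0.1112. Require 1/(1 + K_p·0.1112) = 0.15, so 1 + 0.1112·K_p = 6.667.
K_p = (6.667 − 1)/0.1112 = 50.9.

K_p = 50.9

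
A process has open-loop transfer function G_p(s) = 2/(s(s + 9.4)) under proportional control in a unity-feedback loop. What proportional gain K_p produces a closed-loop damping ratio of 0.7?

Closed-loop characteristic equation: s² + 9.4s + K_p·2 = 0.
So ω_n = √(2K_p) and 2ζω_n = 9.4, giving ζ = 9.4/(2√(2K_p)).
Setting ζ = 0.7: √(2K_p) = 9.4/(2·0.7) = 6.714, so K_p = 45.08/2 = 22.5.

K_p = 22.5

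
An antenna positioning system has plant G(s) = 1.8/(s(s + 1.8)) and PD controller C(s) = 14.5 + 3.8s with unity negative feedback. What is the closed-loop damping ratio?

Forward path: (14.5 + 3.8s)·1.8/(s(s+1.8)). The closed-loop characteristic equation is s² + (1.8 + 1.8·3.8)s + 1.8·14.5 = 0.
That is s² + 8.64s + 26.1 = 0, so ω_n = 5.109 rad/s and ζ = 8.64/(2·5.109) = 0.8456.

ζ = 0.846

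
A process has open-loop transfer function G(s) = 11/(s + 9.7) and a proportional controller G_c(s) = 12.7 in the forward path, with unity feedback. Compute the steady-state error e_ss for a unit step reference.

The loop is type 0. Static position error constant K_pos = G_c(0)·G(0) = 12.7·1.134 = 14.4.
Steady-state error to a unit step: e_ss = 1/(1+K_pos) = 1/15.4 = 0.0649.

0.0649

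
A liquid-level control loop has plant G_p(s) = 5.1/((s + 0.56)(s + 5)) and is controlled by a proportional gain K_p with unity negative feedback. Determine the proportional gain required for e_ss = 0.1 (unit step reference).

K_p = 4.94

Steady-state error for a unit step on this type-0 loop is 1/(1 + K_p·G_p(0)).
G_p(0) = 1.821. Require 1/(1 + K_p·1.821) = 0.1, so 1 + 1.821·K_p = 10.
K_p = (10 − 1)/1.821 = 4.94.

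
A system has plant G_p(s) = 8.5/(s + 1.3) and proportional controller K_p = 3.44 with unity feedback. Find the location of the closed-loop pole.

s = -30.54

Closed-loop transfer function: T(s) = K_p·G_p(s)/(1 + K_p·G_p(s)) = 29.24/(s + 1.3 + 29.24) = 29.24/(s + 30.54).
The closed-loop pole is at s = −30.54.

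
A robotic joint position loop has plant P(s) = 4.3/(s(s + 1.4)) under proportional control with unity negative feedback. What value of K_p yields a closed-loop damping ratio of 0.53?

Closed-loop characteristic equation: s² + 1.4s + K_p·4.3 = 0.
So ω_n = √(4.3K_p) and 2ζω_n = 1.4, giving ζ = 1.4/(2√(4.3K_p)).
Setting ζ = 0.53: √(4.3K_p) = 1.4/(2·0.53) = 1.321, so K_p = 1.744/4.3 = 0.406.

K_p = 0.406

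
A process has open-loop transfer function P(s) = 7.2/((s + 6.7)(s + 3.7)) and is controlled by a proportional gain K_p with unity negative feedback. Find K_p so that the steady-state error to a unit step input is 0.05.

K_p = 65.4

Steady-state error for a unit step on this type-0 loop is 1/(1 + K_p·P(0)).
P(0) = 0.2904. Require 1/(1 + K_p·0.2904) = 0.05, so 1 + 0.2904·K_p = 20.
K_p = (20 − 1)/0.2904 = 65.4.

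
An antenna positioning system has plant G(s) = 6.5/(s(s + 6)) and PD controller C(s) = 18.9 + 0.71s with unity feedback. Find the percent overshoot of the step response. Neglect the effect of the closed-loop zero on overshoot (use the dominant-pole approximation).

18%

Forward path: (18.9 + 0.71s)·6.5/(s(s+6)). The closed-loop characteristic equation is s² + (6 + 6.5·0.71)s + 6.5·18.9 = 0.
That is s² + 10.62s + 122.8 = 0, so ω_n = 11.08 rad/s and ζ = 10.62/(2·11.08) = 0.4789.
%OS = 100·exp(−πζ/√(1−ζ²)) = 18%.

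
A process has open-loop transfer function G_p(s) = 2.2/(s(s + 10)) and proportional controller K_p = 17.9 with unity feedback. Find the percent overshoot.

From 1 + K_pG_p(s) = 0: s² + 10s + 39.38 = 0 ⇒ ω_n = 6.275, ζ = 0.7968.
%OS = 100·exp(−πζ/√(1−ζ²)) = 100·exp(−π·0.7968/√0.3652) = 1.59%.

1.59%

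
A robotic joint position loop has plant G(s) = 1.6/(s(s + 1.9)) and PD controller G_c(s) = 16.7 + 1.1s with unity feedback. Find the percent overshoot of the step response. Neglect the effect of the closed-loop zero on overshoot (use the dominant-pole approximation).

30.4%

Forward path: (16.7 + 1.1s)·1.6/(s(s+1.9)). The closed-loop characteristic equation is s² + (1.9 + 1.6·1.1)s + 1.6·16.7 = 0.
That is s² + 3.66s + 26.72 = 0, so ω_n = 5.169 rad/s and ζ = 3.66/(2·5.169) = 0.354.
%OS = 100·exp(−πζ/√(1−ζ²)) = 30.4%.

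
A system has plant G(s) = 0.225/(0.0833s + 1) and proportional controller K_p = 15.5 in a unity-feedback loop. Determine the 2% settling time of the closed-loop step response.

T_s ≈ 0.0743 s

Closed loop: T(s) = K_p·G/(1+K_p·G) = 3.488/(0.0833s + 1 + 3.488), with pole at s = −(1 + 3.488)/0.0833 = −53.87.
τ = 1/53.87 = 0.01856 s, so 2% settling time ≈ 4τ = 0.0743 s.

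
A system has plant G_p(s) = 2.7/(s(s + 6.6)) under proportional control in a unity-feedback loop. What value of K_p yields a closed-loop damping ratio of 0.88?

Closed-loop characteristic equation: s² + 6.6s + K_p·2.7 = 0.
So ω_n = √(2.7K_p) and 2ζω_n = 6.6, giving ζ = 6.6/(2√(2.7K_p)).
Setting ζ = 0.88: √(2.7K_p) = 6.6/(2·0.88) = 3.75, so K_p = 14.06/2.7 = 5.21.

K_p = 5.21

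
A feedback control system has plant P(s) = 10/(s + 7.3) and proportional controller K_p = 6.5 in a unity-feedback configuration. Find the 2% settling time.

Closed-loop transfer function: T(s) = K_p·P(s)/(1 + K_p·P(s)) = 65/(s + 7.3 + 65) = 65/(s + 72.3).
Time constant τ = 1/72.3 = 0.01383 s, so the 2% settling time is about 4τ = 0.0553 s.

T_s ≈ 0.0553 s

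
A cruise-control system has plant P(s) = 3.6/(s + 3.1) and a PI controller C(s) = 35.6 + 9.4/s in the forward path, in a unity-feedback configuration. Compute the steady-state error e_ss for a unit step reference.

The open loop C(s)P(s) has a pole at the origin (type 1), so the static position error constant is infinite and e_ss = 1/(1+∞) = 0.

0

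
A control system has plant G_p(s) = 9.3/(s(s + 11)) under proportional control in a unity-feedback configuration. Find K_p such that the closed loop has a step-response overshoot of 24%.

From %OS = 100·exp(−πζ/√(1−ζ²)) = 24%, ζ = −ln(0.24)/√(π²+ln²(0.24)) = 0.4136.
Characteristic equation s² + 11s + 9.3K_p = 0 gives ζ = 11/(2√(9.3K_p)).
Setting ζ = 0.4136: √(9.3K_p) = 11/(2·0.4136) = 13.3, so K_p = 176.8/9.3 = 19.

K_p = 19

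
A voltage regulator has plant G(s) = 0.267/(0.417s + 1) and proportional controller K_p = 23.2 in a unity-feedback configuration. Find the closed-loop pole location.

s = -17.25

Closed loop: T(s) = K_p·G/(1+K_p·G) = 6.194/(0.417s + 1 + 6.194), with pole at s = −(1 + 6.194)/0.417 = −17.25.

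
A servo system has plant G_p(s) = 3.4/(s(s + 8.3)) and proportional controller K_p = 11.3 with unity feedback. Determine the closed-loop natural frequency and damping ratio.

The closed-loop denominator is s(s+8.3) + 11.3·3.4 = s² + 8.3s + 38.42.
So ω_n² = 38.42 ⇒ ω_n = 6.198 rad/s, and ζ = 8.3/(2ω_n) = 0.67.

ω_n = 6.2 rad/s, ζ = 0.67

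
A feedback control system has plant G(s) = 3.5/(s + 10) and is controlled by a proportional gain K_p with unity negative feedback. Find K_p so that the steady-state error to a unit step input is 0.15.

Steady-state error for a unit step on this type-0 loop is 1/(1 + K_p·G(0)).
G(0) = 0.35. Require 1/(1 + K_p·0.35) = 0.15, so 1 + 0.35·K_p = 6.667.
K_p = (6.667 − 1)/0.35 = 16.2.

K_p = 16.2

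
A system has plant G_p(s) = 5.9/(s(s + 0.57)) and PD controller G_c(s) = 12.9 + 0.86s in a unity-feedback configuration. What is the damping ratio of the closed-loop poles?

ζ = 0.323

Forward path: (12.9 + 0.86s)·5.9/(s(s+0.57)). The closed-loop characteristic equation is s² + (0.57 + 5.9·0.86)s + 5.9·12.9 = 0.
That is s² + 5.644s + 76.11 = 0, so ω_n = 8.724 rad/s and ζ = 5.644/(2·8.724) = 0.3235.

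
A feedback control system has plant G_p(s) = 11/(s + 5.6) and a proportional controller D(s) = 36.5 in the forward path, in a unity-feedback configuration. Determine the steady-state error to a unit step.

The loop is type 0. Static position error constant K_pos = D(0)·G_p(0) = 36.5·1.964 = 71.7.
Steady-state error to a unit step: e_ss = 1/(1+K_pos) = 1/72.7 = 0.0138.

0.0138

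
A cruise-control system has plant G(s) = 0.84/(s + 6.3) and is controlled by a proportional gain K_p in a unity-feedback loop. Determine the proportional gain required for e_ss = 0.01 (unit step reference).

The loop is type 0, so e_ss(step) = 1/(1 + K_pos) with K_pos = K_p·G(0).
G(0) = 0.1333. Require 1/(1 + K_p·0.1333) = 0.01, so 1 + 0.1333·K_p = 100.
K_p = (100 − 1)/0.1333 = 742.

K_p = 742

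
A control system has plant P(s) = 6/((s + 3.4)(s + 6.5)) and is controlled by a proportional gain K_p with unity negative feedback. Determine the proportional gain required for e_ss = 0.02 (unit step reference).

K_p = 180

The loop is type 0, so e_ss(step) = 1/(1 + K_pos) with K_pos = K_p·P(0).
P(0) = 0.2715. Require 1/(1 + K_p·0.2715) = 0.02, so 1 + 0.2715·K_p = 50.
K_p = (50 − 1)/0.2715 = 180.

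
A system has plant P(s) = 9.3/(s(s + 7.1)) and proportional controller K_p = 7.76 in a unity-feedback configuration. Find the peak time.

T_p = 0.407 s

From 1 + K_pP(s) = 0: s² + 7.1s + 72.17 = 0 ⇒ ω_n = 8.495, ζ = 0.4179.
Damped frequency ω_d = ω_n√(1−ζ²) = 7.718 rad/s, so peak time T_p = π/ω_d = 0.407 s.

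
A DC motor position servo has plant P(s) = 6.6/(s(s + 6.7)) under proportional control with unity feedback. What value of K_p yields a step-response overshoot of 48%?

K_p = 32.9

From %OS = 100·exp(−πζ/√(1−ζ²)) = 48%, ζ = −ln(0.48)/√(π²+ln²(0.48)) = 0.2275.
Characteristic equation s² + 6.7s + 6.6K_p = 0 gives ζ = 6.7/(2√(6.6K_p)).
Setting ζ = 0.2275: √(6.6K_p) = 6.7/(2·0.2275) = 14.73, so K_p = 216.8/6.6 = 32.9.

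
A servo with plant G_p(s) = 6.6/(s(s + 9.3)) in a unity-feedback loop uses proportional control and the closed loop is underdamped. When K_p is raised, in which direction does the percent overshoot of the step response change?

ζ = 9.3/(2√(6.6K_p)) decreases as K_p grows; lower damping means more overshoot.

increase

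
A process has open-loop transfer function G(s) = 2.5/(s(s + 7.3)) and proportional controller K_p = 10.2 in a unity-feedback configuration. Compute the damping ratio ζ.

With unity feedback the closed-loop characteristic equation is s² + 7.3s + 10.2·2.5 = s² + 7.3s + 25.5 = 0.
So ω_n² = 25.5 ⇒ ω_n = 5.05 rad/s, and ζ = 7.3/(2ω_n) = 0.723.

ζ = 0.723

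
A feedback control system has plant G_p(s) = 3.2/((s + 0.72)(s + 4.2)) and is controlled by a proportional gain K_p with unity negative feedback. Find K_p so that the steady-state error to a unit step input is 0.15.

Steady-state error for a unit step on this type-0 loop is 1/(1 + K_p·G_p(0)).
G_p(0) = 1.058. Require 1/(1 + K_p·1.058) = 0.15, so 1 + 1.058·K_p = 6.667.
K_p = (6.667 − 1)/1.058 = 5.36.

K_p = 5.36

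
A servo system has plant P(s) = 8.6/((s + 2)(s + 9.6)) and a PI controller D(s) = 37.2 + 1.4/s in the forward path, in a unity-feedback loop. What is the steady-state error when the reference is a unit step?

The open loop D(s)P(s) has a pole at the origin (type 1), so the static position error constant is infinite and e_ss = 1/(1+∞) = 0.

0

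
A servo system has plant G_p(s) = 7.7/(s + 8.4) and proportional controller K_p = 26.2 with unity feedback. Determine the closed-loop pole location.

s = -210.1

Closed-loop transfer function: T(s) = K_p·G_p(s)/(1 + K_p·G_p(s)) = 201.7/(s + 8.4 + 201.7) = 201.7/(s + 210.1).
The closed-loop pole is at s = −210.1.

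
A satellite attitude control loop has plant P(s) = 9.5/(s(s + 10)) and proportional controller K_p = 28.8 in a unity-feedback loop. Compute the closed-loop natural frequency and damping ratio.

With unity feedback the closed-loop characteristic equation is s² + 10s + 28.8·9.5 = s² + 10s + 273.6 = 0.
So ω_n² = 273.6 ⇒ ω_n = 16.54 rad/s, and ζ = 10/(2ω_n) = 0.302.

ω_n = 16.5 rad/s, ζ = 0.302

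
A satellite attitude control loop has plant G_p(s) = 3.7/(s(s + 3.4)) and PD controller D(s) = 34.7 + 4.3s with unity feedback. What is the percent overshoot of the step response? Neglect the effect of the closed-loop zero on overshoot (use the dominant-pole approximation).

Forward path: (34.7 + 4.3s)·3.7/(s(s+3.4)). The closed-loop characteristic equation is s² + (3.4 + 3.7·4.3)s + 3.7·34.7 = 0.
That is s² + 19.31s + 128.4 = 0, so ω_n = 11.33 rad/s and ζ = 19.31/(2·11.33) = 0.8521.
%OS = 100·exp(−πζ/√(1−ζ²)) = 0.601%.

0.601%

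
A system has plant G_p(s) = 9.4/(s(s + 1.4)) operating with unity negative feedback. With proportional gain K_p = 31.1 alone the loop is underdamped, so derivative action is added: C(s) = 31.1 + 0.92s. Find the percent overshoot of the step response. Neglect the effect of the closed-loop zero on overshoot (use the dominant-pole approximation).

38.1%

Forward path: (31.1 + 0.92s)·9.4/(s(s+1.4)). The closed-loop characteristic equation is s² + (1.4 + 9.4·0.92)s + 9.4·31.1 = 0.
That is s² + 10.05s + 292.3 = 0, so ω_n = 17.1 rad/s and ζ = 10.05/(2·17.1) = 0.2938.
%OS = 100·exp(−πζ/√(1−ζ²)) = 38.1%.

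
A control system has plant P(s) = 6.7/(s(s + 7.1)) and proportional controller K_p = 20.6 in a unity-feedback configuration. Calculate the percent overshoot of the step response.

36.9%

The closed-loop denominator s² + 7.1s + 138 gives ω_n = √138 = 11.75 and ζ = 7.1/(2ω_n) = 0.3022.
%OS = 100·exp(−πζ/√(1−ζ²)) = 100·exp(−π·0.3022/√0.9087) = 36.9%.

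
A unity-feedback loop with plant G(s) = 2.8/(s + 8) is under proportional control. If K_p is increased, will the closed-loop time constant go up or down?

decrease

The closed-loop bandwidth 8+K_p·2.8 grows with K_p, so τ shrinks.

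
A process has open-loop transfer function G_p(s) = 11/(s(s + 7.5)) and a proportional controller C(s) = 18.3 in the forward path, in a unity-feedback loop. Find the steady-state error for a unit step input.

0

The open loop C(s)G_p(s) has a pole at the origin (type 1), so the static position error constant is infinite and e_ss = 1/(1+∞) = 0.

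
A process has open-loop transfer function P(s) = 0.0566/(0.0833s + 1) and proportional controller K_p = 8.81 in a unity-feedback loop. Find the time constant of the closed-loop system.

Closed loop: T(s) = K_p·P/(1+K_p·P) = 0.4986/(0.0833s + 1 + 0.4986), with pole at s = −(1 + 0.4986)/0.0833 = −17.99.
Closed-loop time constant τ = 1/17.99 = 0.0556 s.

τ = 0.0556 s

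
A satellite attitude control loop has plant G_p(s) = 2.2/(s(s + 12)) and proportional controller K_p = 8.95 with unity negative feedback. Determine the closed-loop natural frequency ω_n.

ω_n = 4.44 rad/s

The closed-loop denominator is s(s+12) + 8.95·2.2 = s² + 12s + 19.69.
So ω_n² = 19.69 ⇒ ω_n = 4.437 rad/s, and ζ = 12/(2ω_n) = 1.35.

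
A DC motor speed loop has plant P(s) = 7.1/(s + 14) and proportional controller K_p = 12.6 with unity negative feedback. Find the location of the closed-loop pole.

s = -103.5

Closed-loop transfer function: T(s) = K_p·P(s)/(1 + K_p·P(s)) = 89.46/(s + 14 + 89.46) = 89.46/(s + 103.5).
The closed-loop pole is at s = −103.5.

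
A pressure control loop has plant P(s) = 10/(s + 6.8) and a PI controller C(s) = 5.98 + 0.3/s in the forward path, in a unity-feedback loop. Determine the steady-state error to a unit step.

The open loop C(s)P(s) has a pole at the origin (type 1), so the static position error constant is infinite and e_ss = 1/(1+∞) = 0.

0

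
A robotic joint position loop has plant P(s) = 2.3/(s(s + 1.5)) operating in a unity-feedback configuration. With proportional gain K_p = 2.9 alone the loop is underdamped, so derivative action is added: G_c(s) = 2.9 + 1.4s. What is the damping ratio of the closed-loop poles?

Forward path: (2.9 + 1.4s)·2.3/(s(s+1.5)). The closed-loop characteristic equation is s² + (1.5 + 2.3·1.4)s + 2.3·2.9 = 0.
That is s² + 4.72s + 6.67 = 0, so ω_n = 2.583 rad/s and ζ = 4.72/(2·2.583) = 0.9138.

ζ = 0.914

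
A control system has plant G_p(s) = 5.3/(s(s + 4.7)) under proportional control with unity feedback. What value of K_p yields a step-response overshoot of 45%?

K_p = 17.2

From %OS = 100·exp(−πζ/√(1−ζ²)) = 45%, ζ = −ln(0.45)/√(π²+ln²(0.45)) = 0.2463.
Characteristic equation s² + 4.7s + 5.3K_p = 0 gives ζ = 4.7/(2√(5.3K_p)).
Setting ζ = 0.2463: √(5.3K_p) = 4.7/(2·0.2463) = 9.54, so K_p = 91.01/5.3 = 17.2.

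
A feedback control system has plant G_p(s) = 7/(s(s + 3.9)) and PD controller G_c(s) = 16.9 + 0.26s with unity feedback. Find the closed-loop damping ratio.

ζ = 0.263

Forward path: (16.9 + 0.26s)·7/(s(s+3.9)). The closed-loop characteristic equation is s² + (3.9 + 7·0.26)s + 7·16.9 = 0.
That is s² + 5.72s + 118.3 = 0, so ω_n = 10.88 rad/s and ζ = 5.72/(2·10.88) = 0.263.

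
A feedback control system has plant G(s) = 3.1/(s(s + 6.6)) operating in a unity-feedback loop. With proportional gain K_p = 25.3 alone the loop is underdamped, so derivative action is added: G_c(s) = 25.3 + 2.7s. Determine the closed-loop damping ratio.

ζ = 0.845

Forward path: (25.3 + 2.7s)·3.1/(s(s+6.6)). The closed-loop characteristic equation is s² + (6.6 + 3.1·2.7)s + 3.1·25.3 = 0.
That is s² + 14.97s + 78.43 = 0, so ω_n = 8.856 rad/s and ζ = 14.97/(2·8.856) = 0.8452.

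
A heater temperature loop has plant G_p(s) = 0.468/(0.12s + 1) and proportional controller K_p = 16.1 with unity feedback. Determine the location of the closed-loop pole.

s = -71.12

Closed loop: T(s) = K_p·G_p/(1+K_p·G_p) = 7.535/(0.12s + 1 + 7.535), with pole at s = −(1 + 7.535)/0.12 = −71.12.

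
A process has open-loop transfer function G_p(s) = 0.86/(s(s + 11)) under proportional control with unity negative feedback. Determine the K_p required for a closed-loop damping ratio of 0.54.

K_p = 121

Closed-loop characteristic equation: s² + 11s + K_p·0.86 = 0.
So ω_n = √(0.86K_p) and 2ζω_n = 11, giving ζ = 11/(2√(0.86K_p)).
Setting ζ = 0.54: √(0.86K_p) = 11/(2·0.54) = 10.19, so K_p = 103.7/0.86 = 121.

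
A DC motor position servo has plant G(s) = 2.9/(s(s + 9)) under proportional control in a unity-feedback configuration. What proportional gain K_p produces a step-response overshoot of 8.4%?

From %OS = 100·exp(−πζ/√(1−ζ²)) = 8.4%, ζ = −ln(0.084)/√(π²+ln²(0.084)) = 0.6191.
Characteristic equation s² + 9s + 2.9K_p = 0 gives ζ = 9/(2√(2.9K_p)).
Setting ζ = 0.6191: √(2.9K_p) = 9/(2·0.6191) = 7.268, so K_p = 52.83/2.9 = 18.2.

K_p = 18.2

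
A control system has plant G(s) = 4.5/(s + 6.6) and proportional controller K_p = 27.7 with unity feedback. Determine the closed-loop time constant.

Closed-loop transfer function: T(s) = K_p·G(s)/(1 + K_p·G(s)) = 124.6/(s + 6.6 + 124.6) = 124.6/(s + 131.2).
Time constant τ = 1/131.2 = 0.00762 s.

τ = 0.00762 s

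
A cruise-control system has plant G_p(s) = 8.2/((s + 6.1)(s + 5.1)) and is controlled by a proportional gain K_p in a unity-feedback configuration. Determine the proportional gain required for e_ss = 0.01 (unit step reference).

For a type-0 loop with proportional control, e_ss = 1/(1 + K_p·G_p(0)).
G_p(0) = 0.2636. Require 1/(1 + K_p·0.2636) = 0.01, so 1 + 0.2636·K_p = 100.
K_p = (100 − 1)/0.2636 = 376.

K_p = 376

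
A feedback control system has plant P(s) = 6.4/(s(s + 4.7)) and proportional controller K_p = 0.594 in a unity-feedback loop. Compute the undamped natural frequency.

1 + K_p·P(s) = 0 gives s² + 4.7s + 3.802 = 0.
So ω_n² = 3.802 ⇒ ω_n = 1.95 rad/s, and ζ = 4.7/(2ω_n) = 1.21.

ω_n = 1.95 rad/s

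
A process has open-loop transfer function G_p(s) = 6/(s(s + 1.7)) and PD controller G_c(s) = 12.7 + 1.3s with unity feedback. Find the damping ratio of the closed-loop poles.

ζ = 0.544

Forward path: (12.7 + 1.3s)·6/(s(s+1.7)). The closed-loop characteristic equation is s² + (1.7 + 6·1.3)s + 6·12.7 = 0.
That is s² + 9.5s + 76.2 = 0, so ω_n = 8.729 rad/s and ζ = 9.5/(2·8.729) = 0.5441.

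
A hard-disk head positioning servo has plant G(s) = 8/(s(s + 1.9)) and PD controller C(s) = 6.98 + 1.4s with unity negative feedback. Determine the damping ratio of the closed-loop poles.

Forward path: (6.98 + 1.4s)·8/(s(s+1.9)). The closed-loop characteristic equation is s² + (1.9 + 8·1.4)s + 8·6.98 = 0.
That is s² + 13.1s + 55.84 = 0, so ω_n = 7.473 rad/s and ζ = 13.1/(2·7.473) = 0.8765.

ζ = 0.877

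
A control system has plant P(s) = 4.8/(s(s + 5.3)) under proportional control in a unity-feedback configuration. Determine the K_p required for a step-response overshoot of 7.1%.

From %OS = 100·exp(−πζ/√(1−ζ²)) = 7.1%, ζ = −ln(0.071)/√(π²+ln²(0.071)) = 0.6441.
Characteristic equation s² + 5.3s + 4.8K_p = 0 gives ζ = 5.3/(2√(4.8K_p)).
Setting ζ = 0.6441: √(4.8K_p) = 5.3/(2·0.6441) = 4.114, so K_p = 16.93/4.8 = 3.53.

K_p = 3.53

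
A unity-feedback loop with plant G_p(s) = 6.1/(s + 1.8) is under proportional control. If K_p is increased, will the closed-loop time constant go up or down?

decrease

Closed-loop pole is at s = −(1.8+K_p·6.1); larger K_p moves it further left, so τ = 1/(1.8+K_p·6.1) decreases.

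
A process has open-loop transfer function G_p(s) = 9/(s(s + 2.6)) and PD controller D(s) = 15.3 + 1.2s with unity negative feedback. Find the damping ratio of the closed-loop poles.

ζ = 0.571

Forward path: (15.3 + 1.2s)·9/(s(s+2.6)). The closed-loop characteristic equation is s² + (2.6 + 9·1.2)s + 9·15.3 = 0.
That is s² + 13.4s + 137.7 = 0, so ω_n = 11.73 rad/s and ζ = 13.4/(2·11.73) = 0.571.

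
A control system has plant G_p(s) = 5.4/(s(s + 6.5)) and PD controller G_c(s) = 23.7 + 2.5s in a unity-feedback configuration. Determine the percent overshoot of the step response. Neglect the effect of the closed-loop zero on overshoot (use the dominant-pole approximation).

Forward path: (23.7 + 2.5s)·5.4/(s(s+6.5)). The closed-loop characteristic equation is s² + (6.5 + 5.4·2.5)s + 5.4·23.7 = 0.
That is s² + 20s + 128 = 0, so ω_n = 11.31 rad/s and ζ = 20/(2·11.31) = 0.884.
%OS = 100·exp(−πζ/√(1−ζ²)) = 0.263%.

0.263%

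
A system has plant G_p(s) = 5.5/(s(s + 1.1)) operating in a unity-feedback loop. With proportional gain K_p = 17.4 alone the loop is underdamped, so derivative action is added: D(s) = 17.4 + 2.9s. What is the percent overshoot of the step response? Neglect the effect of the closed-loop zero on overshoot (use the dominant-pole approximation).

Forward path: (17.4 + 2.9s)·5.5/(s(s+1.1)). The closed-loop characteristic equation is s² + (1.1 + 5.5·2.9)s + 5.5·17.4 = 0.
That is s² + 17.05s + 95.7 = 0, so ω_n = 9.783 rad/s and ζ = 17.05/(2·9.783) = 0.8714.
%OS = 100·exp(−πζ/√(1−ζ²)) = 0.377%.

0.377%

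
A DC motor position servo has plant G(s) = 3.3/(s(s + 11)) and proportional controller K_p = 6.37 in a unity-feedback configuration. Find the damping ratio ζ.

ζ = 1.2

With unity feedback the closed-loop characteristic equation is s² + 11s + 6.37·3.3 = s² + 11s + 21.02 = 0.
So ω_n² = 21.02 ⇒ ω_n = 4.585 rad/s, and ζ = 11/(2ω_n) = 1.2.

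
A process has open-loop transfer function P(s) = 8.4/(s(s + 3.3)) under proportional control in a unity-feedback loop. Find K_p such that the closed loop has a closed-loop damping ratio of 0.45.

Closed-loop characteristic equation: s² + 3.3s + K_p·8.4 = 0.
So ω_n = √(8.4K_p) and 2ζω_n = 3.3, giving ζ = 3.3/(2√(8.4K_p)).
Setting ζ = 0.45: √(8.4K_p) = 3.3/(2·0.45) = 3.667, so K_p = 13.44/8.4 = 1.6.

K_p = 1.6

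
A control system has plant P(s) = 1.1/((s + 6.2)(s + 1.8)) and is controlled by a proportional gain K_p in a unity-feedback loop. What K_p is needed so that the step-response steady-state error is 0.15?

For a type-0 loop with proportional control, e_ss = 1/(1 + K_p·P(0)).
P(0) = 0.09857. Require 1/(1 + K_p·0.09857) = 0.15, so 1 + 0.09857·K_p = 6.667.
K_p = (6.667 − 1)/0.09857 = 57.5.

K_p = 57.5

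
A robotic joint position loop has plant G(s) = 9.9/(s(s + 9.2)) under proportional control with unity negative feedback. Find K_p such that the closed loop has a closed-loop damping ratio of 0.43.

Closed-loop characteristic equation: s² + 9.2s + K_p·9.9 = 0.
So ω_n = √(9.9K_p) and 2ζω_n = 9.2, giving ζ = 9.2/(2√(9.9K_p)).
Setting ζ = 0.43: √(9.9K_p) = 9.2/(2·0.43) = 10.7, so K_p = 114.4/9.9 = 11.6.

K_p = 11.6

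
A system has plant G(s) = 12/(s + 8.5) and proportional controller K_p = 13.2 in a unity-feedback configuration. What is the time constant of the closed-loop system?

τ = 0.00599 s

Closed-loop transfer function: T(s) = K_p·G(s)/(1 + K_p·G(s)) = 158.4/(s + 8.5 + 158.4) = 158.4/(s + 166.9).
Time constant τ = 1/166.9 = 0.00599 s.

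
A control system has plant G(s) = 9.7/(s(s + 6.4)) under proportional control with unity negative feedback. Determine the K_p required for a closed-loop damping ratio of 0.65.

Closed-loop characteristic equation: s² + 6.4s + K_p·9.7 = 0.
So ω_n = √(9.7K_p) and 2ζω_n = 6.4, giving ζ = 6.4/(2√(9.7K_p)).
Setting ζ = 0.65: √(9.7K_p) = 6.4/(2·0.65) = 4.923, so K_p = 24.24/9.7 = 2.5.

K_p = 2.5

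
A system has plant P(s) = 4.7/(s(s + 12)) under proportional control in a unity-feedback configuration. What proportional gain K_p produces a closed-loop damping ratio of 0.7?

Closed-loop characteristic equation: s² + 12s + K_p·4.7 = 0.
So ω_n = √(4.7K_p) and 2ζω_n = 12, giving ζ = 12/(2√(4.7K_p)).
Setting ζ = 0.7: √(4.7K_p) = 12/(2·0.7) = 8.571, so K_p = 73.47/4.7 = 15.6.

K_p = 15.6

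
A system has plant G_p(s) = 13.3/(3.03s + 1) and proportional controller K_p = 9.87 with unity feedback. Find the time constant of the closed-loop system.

τ = 0.0229 s

Closed loop: T(s) = K_p·G_p/(1+K_p·G_p) = 131.3/(3.03s + 1 + 131.3), with pole at s = −(1 + 131.3)/3.03 = −43.65.
Closed-loop time constant τ = 1/43.65 = 0.0229 s.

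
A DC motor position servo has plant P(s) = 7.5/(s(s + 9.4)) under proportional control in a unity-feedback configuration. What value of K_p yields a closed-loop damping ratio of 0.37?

Closed-loop characteristic equation: s² + 9.4s + K_p·7.5 = 0.
So ω_n = √(7.5K_p) and 2ζω_n = 9.4, giving ζ = 9.4/(2√(7.5K_p)).
Setting ζ = 0.37: √(7.5K_p) = 9.4/(2·0.37) = 12.7, so K_p = 161.4/7.5 = 21.5.

K_p = 21.5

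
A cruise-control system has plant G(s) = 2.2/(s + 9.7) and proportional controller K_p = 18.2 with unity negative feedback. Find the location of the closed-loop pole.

s = -49.74

Closed-loop transfer function: T(s) = K_p·G(s)/(1 + K_p·G(s)) = 40.04/(s + 9.7 + 40.04) = 40.04/(s + 49.74).
The closed-loop pole is at s = −49.74.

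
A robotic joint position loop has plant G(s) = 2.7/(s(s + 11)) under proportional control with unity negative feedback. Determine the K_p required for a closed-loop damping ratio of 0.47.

K_p = 50.7

Closed-loop characteristic equation: s² + 11s + K_p·2.7 = 0.
So ω_n = √(2.7K_p) and 2ζω_n = 11, giving ζ = 11/(2√(2.7K_p)).
Setting ζ = 0.47: √(2.7K_p) = 11/(2·0.47) = 11.7, so K_p = 136.9/2.7 = 50.7.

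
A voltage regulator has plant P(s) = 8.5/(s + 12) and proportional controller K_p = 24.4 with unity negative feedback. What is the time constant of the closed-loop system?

τ = 0.00456 s

Closed-loop transfer function: T(s) = K_p·P(s)/(1 + K_p·P(s)) = 207.4/(s + 12 + 207.4) = 207.4/(s + 219.4).
Time constant τ = 1/219.4 = 0.00456 s.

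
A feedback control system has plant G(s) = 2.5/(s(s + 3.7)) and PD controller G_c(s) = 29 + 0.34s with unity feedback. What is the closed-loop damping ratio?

Forward path: (29 + 0.34s)·2.5/(s(s+3.7)). The closed-loop characteristic equation is s² + (3.7 + 2.5·0.34)s + 2.5·29 = 0.
That is s² + 4.55s + 72.5 = 0, so ω_n = 8.515 rad/s and ζ = 4.55/(2·8.515) = 0.2672.

ζ = 0.267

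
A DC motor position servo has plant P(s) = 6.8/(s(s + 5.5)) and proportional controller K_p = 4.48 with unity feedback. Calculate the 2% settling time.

The closed-loop denominator s² + 5.5s + 30.46 gives ω_n = √30.46 = 5.519 and ζ = 5.5/(2ω_n) = 0.4982.
2% settling time T_s ≈ 4/(ζω_n) = 4/2.75 = 1.45 s.

T_s ≈ 1.45 s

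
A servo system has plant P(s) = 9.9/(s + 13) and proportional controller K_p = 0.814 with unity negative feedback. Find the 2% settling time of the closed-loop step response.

Closed-loop transfer function: T(s) = K_p·P(s)/(1 + K_p·P(s)) = 8.059/(s + 13 + 8.059) = 8.059/(s + 21.06).
Time constant τ = 1/21.06 = 0.04749 s, so the 2% settling time is about 4τ = 0.19 s.

T_s ≈ 0.19 s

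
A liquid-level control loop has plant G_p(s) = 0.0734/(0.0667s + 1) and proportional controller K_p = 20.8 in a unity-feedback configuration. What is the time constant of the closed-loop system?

τ = 0.0264 s

Closed loop: T(s) = K_p·G_p/(1+K_p·G_p) = 1.527/(0.0667s + 1 + 1.527), with pole at s = −(1 + 1.527)/0.0667 = −37.88.
Closed-loop time constant τ = 1/37.88 = 0.0264 s.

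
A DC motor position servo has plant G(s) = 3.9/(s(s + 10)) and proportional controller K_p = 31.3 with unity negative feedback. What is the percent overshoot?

20.3%

The closed-loop denominator s² + 10s + 122.1 gives ω_n = √122.1 = 11.05 and ζ = 10/(2ω_n) = 0.4525.
%OS = 100·exp(−πζ/√(1−ζ²)) = 100·exp(−π·0.4525/√0.7952) = 20.3%.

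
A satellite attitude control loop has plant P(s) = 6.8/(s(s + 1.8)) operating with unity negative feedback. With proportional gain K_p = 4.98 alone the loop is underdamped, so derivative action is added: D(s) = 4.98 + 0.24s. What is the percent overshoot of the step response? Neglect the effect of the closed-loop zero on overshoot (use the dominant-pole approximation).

Forward path: (4.98 + 0.24s)·6.8/(s(s+1.8)). The closed-loop characteristic equation is s² + (1.8 + 6.8·0.24)s + 6.8·4.98 = 0.
That is s² + 3.432s + 33.86 = 0, so ω_n = 5.819 rad/s and ζ = 3.432/(2·5.819) = 0.2949.
%OS = 100·exp(−πζ/√(1−ζ²)) = 37.9%.

37.9%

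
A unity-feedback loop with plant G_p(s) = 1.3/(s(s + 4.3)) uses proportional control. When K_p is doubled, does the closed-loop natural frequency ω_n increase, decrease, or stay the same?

ω_n = √(1.3·K_p), which grows with K_p.

increase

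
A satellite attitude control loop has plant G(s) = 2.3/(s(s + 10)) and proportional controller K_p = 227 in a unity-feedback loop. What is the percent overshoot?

The closed-loop denominator s² + 10s + 522.1 gives ω_n = √522.1 = 22.85 and ζ = 10/(2ω_n) = 0.2188.
%OS = 100·exp(−πζ/√(1−ζ²)) = 100·exp(−π·0.2188/√0.9521) = 49.4%.

49.4%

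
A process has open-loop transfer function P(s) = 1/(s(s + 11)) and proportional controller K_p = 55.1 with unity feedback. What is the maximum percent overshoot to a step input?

From 1 + K_pP(s) = 0: s² + 11s + 55.1 = 0 ⇒ ω_n = 7.423, ζ = 0.7409.
%OS = 100·exp(−πζ/√(1−ζ²)) = 100·exp(−π·0.7409/√0.451) = 3.12%.

3.12%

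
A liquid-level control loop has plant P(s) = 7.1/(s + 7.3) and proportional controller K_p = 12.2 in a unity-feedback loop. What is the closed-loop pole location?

Closed-loop transfer function: T(s) = K_p·P(s)/(1 + K_p·P(s)) = 86.62/(s + 7.3 + 86.62) = 86.62/(s + 93.92).
The closed-loop pole is at s = −93.92.

s = -93.92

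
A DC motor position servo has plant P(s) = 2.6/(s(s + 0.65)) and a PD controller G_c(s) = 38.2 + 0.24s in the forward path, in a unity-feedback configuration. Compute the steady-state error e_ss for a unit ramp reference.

The loop has one pole at the origin (type 1). Velocity error constant K_v = lim_{s→0} s·G_c(s)P(s) = 38.2·2.6/0.65 = 152.8.
Steady-state error to a unit ramp: e_ss = 1/K_v = 0.00654.

0.00654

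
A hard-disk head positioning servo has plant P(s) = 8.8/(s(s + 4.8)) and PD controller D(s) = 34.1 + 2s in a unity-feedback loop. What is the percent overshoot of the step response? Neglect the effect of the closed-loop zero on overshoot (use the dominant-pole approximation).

Forward path: (34.1 + 2s)·8.8/(s(s+4.8)). The closed-loop characteristic equation is s² + (4.8 + 8.8·2)s + 8.8·34.1 = 0.
That is s² + 22.4s + 300.1 = 0, so ω_n = 17.32 rad/s and ζ = 22.4/(2·17.32) = 0.6465.
%OS = 100·exp(−πζ/√(1−ζ²)) = 6.98%.

6.98%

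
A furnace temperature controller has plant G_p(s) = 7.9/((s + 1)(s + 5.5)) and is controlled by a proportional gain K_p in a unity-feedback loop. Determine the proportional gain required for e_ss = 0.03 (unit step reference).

K_p = 22.5

The loop is type 0, so e_ss(step) = 1/(1 + K_pos) with K_pos = K_p·G_p(0).
G_p(0) = 1.436. Require 1/(1 + K_p·1.436) = 0.03, so 1 + 1.436·K_p = 33.33.
K_p = (33.33 − 1)/1.436 = 22.5.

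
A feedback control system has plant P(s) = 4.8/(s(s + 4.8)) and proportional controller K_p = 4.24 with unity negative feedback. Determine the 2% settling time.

Closed-loop characteristic equation: s² + 4.8s + 20.35 = 0, so ω_n = 4.511 rad/s and ζ = 4.8/(2·4.511) = 0.532.
2% settling time T_s ≈ 4/(ζω_n) = 4/2.4 = 1.67 s.

T_s ≈ 1.67 s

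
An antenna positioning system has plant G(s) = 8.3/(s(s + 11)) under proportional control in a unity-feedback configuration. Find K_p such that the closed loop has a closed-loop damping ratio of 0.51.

Closed-loop characteristic equation: s² + 11s + K_p·8.3 = 0.
So ω_n = √(8.3K_p) and 2ζω_n = 11, giving ζ = 11/(2√(8.3K_p)).
Setting ζ = 0.51: √(8.3K_p) = 11/(2·0.51) = 10.78, so K_p = 116.3/8.3 = 14.

K_p = 14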